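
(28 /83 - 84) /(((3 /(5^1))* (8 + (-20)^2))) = -0.34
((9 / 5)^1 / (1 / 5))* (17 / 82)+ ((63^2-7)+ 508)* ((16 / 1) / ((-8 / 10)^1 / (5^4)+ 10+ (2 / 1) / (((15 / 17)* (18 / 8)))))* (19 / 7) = 4701372787791 / 266520254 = 17639.83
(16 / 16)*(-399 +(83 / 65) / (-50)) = -1296833 / 3250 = -399.03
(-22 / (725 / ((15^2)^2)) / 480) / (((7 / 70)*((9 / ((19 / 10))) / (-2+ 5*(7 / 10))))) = -10.13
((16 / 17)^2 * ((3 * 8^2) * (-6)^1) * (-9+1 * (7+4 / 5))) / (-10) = -884736 / 7225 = -122.45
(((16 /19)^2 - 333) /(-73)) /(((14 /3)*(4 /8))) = 359871 /184471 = 1.95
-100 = -100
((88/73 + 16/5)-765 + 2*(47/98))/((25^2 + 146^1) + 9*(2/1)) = -13586078/14111265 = -0.96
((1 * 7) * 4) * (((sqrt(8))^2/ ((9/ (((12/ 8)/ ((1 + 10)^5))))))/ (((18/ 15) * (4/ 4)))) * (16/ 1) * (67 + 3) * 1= 313600/ 1449459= 0.22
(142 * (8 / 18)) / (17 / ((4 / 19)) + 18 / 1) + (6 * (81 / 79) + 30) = 130792 / 3555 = 36.79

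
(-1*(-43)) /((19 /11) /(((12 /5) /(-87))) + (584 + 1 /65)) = 122980 /1491209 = 0.08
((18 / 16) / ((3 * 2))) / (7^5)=3 / 268912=0.00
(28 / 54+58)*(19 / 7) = 30020 / 189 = 158.84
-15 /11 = -1.36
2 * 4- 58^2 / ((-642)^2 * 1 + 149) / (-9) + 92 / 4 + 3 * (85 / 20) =649406431 / 14843268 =43.75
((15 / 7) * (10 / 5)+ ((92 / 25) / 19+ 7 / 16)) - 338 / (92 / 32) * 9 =-1288658883 / 1223600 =-1053.17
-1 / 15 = -0.07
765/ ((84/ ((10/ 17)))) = 75/ 14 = 5.36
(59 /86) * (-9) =-531 /86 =-6.17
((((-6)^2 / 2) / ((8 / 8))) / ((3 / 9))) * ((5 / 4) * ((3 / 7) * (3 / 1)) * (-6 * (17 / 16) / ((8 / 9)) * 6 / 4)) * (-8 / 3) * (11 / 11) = 2489.67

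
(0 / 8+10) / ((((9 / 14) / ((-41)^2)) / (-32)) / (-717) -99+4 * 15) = -359976064 / 1403906649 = -0.26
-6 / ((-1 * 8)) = 3 / 4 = 0.75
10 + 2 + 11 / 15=191 / 15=12.73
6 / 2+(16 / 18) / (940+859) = 48581 / 16191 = 3.00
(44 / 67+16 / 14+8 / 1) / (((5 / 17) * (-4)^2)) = 19533 / 9380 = 2.08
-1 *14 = -14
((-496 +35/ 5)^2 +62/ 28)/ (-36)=-6642.31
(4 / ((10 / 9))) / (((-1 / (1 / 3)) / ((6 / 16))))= -9 / 20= -0.45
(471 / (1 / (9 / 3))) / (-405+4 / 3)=-4239 / 1211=-3.50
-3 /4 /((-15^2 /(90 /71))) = 3 /710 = 0.00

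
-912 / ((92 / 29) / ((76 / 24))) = -20938 / 23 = -910.35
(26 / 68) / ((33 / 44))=26 / 51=0.51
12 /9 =4 /3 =1.33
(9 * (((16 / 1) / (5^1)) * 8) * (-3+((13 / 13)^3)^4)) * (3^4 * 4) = -746496 / 5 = -149299.20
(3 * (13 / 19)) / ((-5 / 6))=-234 / 95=-2.46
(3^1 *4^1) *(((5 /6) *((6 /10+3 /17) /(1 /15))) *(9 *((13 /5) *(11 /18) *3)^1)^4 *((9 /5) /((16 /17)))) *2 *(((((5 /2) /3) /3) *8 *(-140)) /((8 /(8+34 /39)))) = -104122335147831 /200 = -520611675739.16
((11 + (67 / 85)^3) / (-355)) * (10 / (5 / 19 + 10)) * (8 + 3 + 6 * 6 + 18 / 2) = -5005153888 / 2834186875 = -1.77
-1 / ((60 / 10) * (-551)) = 1 / 3306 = 0.00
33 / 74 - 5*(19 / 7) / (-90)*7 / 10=3673 / 6660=0.55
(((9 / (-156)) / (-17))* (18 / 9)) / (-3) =-1 / 442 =-0.00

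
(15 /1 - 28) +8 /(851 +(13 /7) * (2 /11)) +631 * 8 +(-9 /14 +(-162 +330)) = 4774430273 /917742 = 5202.37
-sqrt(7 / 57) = -sqrt(399) / 57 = -0.35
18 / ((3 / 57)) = 342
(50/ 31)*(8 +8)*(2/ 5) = 320/ 31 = 10.32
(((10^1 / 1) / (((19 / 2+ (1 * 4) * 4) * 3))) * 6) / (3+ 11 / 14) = 0.21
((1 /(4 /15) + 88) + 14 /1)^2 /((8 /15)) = 2683935 /128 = 20968.24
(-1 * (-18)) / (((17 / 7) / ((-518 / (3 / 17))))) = -21756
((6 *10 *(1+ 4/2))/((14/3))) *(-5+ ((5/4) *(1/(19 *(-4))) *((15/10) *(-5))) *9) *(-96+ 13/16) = 486255825/34048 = 14281.48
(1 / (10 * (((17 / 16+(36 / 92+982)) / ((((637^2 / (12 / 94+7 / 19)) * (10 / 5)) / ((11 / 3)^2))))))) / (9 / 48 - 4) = -3.25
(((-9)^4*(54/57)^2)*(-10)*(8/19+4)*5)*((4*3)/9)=-1735570.55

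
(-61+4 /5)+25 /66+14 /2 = -17431 /330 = -52.82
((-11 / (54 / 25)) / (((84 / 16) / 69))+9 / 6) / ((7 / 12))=-112.17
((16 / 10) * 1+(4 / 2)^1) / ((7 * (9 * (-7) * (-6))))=1 / 735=0.00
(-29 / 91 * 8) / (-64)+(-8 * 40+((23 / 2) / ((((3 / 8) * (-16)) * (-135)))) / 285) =-26886056489 / 84029400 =-319.96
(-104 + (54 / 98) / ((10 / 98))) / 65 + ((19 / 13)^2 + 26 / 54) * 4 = 1021357 / 114075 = 8.95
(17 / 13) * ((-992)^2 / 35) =16729088 / 455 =36767.23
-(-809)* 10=8090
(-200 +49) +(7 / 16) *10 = -1173 / 8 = -146.62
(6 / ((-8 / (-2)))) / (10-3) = 3 / 14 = 0.21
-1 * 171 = -171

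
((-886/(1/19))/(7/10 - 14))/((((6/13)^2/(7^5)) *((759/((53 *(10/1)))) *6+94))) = 973407.47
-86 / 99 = -0.87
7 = 7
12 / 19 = 0.63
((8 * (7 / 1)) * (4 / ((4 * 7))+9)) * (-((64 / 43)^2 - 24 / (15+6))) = -7106560 / 12943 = -549.07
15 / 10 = 3 / 2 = 1.50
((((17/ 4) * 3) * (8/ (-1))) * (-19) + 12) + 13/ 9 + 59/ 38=667925/ 342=1953.00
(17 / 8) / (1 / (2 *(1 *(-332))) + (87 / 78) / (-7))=-128401 / 9719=-13.21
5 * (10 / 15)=10 / 3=3.33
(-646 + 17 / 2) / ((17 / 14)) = -525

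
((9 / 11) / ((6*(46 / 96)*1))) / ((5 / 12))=864 / 1265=0.68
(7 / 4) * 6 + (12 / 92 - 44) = -1535 / 46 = -33.37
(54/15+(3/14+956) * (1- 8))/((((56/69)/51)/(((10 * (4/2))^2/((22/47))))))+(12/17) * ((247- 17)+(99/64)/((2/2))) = -359240950.42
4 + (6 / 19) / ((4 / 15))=197 / 38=5.18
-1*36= -36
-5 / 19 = -0.26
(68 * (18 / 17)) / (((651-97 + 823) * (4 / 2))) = 0.03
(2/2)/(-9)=-1/9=-0.11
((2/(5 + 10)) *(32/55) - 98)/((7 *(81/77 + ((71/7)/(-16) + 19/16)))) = -646288/74175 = -8.71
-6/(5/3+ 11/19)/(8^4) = -171/262144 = -0.00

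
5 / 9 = 0.56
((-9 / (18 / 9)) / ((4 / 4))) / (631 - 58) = -3 / 382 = -0.01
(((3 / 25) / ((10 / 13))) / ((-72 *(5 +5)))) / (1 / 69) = -299 / 20000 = -0.01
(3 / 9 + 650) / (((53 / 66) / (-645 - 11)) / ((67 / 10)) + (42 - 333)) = -943253872 / 422071321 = -2.23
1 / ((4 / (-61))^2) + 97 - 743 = -6615 / 16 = -413.44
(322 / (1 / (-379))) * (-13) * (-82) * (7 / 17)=-910647556 / 17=-53567503.29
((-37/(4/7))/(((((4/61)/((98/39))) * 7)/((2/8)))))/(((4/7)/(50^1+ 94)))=-2322453/104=-22331.28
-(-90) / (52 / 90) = 2025 / 13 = 155.77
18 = 18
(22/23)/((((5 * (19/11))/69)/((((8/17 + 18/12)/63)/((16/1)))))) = 8107/542640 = 0.01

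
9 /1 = 9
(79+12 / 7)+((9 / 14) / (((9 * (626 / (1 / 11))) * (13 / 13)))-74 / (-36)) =71814103 / 867636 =82.77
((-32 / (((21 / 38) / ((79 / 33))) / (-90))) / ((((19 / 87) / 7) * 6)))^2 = 537464934400 / 121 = 4441858961.98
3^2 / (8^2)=9 / 64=0.14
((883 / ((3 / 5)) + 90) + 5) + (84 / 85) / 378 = 1198502 / 765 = 1566.67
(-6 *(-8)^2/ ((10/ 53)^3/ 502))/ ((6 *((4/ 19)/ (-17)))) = 386236960.67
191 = 191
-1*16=-16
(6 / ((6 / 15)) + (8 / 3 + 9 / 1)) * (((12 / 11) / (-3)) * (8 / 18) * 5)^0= 80 / 3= 26.67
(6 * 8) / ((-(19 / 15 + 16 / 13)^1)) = -9360 / 487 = -19.22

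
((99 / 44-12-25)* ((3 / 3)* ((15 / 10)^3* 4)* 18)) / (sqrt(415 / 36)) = -101331* sqrt(415) / 830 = -2487.07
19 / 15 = 1.27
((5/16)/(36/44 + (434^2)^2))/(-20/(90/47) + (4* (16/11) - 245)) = -1089/30862212035599568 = -0.00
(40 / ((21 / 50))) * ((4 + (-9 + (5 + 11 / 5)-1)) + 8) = 18400 / 21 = 876.19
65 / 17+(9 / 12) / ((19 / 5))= 4.02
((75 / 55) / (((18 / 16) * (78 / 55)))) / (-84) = -25 / 2457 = -0.01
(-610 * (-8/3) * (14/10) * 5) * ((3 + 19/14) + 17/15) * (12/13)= 2250656/39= 57709.13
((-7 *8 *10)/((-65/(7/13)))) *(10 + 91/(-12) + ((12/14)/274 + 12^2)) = 47179972/69459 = 679.25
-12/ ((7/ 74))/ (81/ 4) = -1184/ 189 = -6.26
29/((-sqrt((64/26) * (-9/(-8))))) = -29 * sqrt(13)/6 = -17.43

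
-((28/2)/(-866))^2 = -0.00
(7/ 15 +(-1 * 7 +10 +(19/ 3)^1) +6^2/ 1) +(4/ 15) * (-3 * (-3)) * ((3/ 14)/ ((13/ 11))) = 21037/ 455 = 46.24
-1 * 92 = -92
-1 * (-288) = 288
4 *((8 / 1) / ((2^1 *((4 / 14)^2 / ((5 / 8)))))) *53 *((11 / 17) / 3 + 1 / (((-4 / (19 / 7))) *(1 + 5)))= 543515 / 816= 666.07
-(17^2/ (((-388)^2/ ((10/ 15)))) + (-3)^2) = -2032633/ 225816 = -9.00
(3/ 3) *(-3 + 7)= 4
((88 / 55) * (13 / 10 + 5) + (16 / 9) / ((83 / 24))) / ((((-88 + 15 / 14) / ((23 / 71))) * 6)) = -0.01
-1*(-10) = 10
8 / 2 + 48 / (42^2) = 592 / 147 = 4.03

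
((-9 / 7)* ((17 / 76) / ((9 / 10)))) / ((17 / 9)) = -45 / 266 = -0.17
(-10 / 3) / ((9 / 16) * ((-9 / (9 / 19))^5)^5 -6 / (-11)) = 352 / 5528743843882411718474610850661583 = 0.00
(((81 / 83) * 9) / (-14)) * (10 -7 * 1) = -2187 / 1162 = -1.88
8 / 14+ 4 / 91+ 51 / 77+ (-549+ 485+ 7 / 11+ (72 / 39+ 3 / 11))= -59.97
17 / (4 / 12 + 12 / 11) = 561 / 47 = 11.94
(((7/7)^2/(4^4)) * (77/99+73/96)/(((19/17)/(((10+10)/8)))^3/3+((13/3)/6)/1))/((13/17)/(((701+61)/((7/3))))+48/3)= 5286346853625/10587390873049088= 0.00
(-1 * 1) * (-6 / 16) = 3 / 8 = 0.38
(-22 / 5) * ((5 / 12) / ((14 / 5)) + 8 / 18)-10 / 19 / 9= -7099 / 2660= -2.67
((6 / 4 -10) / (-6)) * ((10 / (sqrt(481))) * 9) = 5.81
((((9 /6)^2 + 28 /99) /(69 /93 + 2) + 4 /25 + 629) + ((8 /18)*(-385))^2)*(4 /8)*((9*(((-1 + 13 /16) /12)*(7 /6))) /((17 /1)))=-18654303227 /129254400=-144.32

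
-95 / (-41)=2.32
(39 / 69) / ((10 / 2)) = 13 / 115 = 0.11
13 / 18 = 0.72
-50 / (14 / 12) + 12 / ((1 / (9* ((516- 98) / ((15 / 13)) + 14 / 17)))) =23306676 / 595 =39170.88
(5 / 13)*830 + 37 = 4631 / 13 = 356.23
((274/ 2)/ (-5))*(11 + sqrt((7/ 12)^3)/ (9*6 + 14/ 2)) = -1507/ 5 -959*sqrt(21)/ 21960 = -301.60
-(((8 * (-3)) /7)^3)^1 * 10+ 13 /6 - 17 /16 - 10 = 6489059 /16464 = 394.14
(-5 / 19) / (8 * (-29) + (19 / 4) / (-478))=0.00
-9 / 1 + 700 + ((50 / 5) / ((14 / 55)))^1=5112 / 7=730.29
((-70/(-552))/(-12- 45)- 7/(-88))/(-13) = -26761/4499352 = -0.01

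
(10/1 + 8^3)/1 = 522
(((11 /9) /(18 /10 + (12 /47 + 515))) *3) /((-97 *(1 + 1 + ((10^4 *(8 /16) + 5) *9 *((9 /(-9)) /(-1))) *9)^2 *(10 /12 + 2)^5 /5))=-8375400 /687612414037769907345817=-0.00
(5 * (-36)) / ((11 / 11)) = -180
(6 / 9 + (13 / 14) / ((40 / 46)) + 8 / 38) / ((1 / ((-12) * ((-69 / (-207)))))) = -31043 / 3990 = -7.78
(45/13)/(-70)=-0.05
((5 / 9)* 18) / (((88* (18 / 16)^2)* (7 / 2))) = 160 / 6237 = 0.03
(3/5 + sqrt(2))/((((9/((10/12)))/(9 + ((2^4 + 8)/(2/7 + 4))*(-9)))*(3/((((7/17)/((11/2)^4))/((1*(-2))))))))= 644/3733455 + 644*sqrt(2)/2240073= 0.00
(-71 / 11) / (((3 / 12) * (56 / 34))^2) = -20519 / 539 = -38.07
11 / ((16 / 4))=11 / 4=2.75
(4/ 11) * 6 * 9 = 216/ 11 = 19.64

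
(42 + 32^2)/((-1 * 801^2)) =-1066/641601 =-0.00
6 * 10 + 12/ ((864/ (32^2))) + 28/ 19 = 12944/ 171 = 75.70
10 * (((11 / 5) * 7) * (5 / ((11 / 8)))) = 560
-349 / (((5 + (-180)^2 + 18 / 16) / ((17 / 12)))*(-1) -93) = 11866 / 780909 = 0.02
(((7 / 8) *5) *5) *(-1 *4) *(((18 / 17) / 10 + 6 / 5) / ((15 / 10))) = -1295 / 17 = -76.18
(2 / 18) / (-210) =-1 / 1890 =-0.00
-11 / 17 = -0.65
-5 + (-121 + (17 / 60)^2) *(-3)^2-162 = -502111 / 400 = -1255.28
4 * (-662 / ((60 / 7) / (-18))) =27804 / 5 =5560.80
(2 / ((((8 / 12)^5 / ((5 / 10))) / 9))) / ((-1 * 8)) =-2187 / 256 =-8.54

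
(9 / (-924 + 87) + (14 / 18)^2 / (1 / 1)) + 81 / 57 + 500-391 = 5296426 / 47709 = 111.02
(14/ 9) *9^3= 1134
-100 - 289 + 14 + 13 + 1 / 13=-4705 / 13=-361.92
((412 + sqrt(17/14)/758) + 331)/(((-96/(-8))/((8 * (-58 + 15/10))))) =-83959/3- 113 * sqrt(238)/31836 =-27986.39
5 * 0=0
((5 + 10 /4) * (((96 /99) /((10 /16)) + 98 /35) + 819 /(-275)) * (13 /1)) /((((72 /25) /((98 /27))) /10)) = 1640275 /972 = 1687.53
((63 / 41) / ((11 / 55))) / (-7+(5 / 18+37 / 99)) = -20790 / 17179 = -1.21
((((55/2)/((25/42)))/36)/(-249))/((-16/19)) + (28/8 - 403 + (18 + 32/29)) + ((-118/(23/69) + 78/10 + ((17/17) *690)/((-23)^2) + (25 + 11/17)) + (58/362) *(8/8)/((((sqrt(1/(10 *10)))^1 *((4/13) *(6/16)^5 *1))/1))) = 2.54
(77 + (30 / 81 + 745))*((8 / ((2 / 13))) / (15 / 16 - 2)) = -18473728 / 459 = -40247.77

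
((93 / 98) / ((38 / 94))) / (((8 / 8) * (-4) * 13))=-0.05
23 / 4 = 5.75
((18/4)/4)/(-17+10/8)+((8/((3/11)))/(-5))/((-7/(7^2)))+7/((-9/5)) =23377/630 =37.11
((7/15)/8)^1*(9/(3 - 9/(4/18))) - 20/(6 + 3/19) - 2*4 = -658819/58500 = -11.26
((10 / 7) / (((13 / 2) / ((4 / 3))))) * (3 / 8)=0.11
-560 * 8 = -4480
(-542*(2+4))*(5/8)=-4065/2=-2032.50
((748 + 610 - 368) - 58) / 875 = 1.07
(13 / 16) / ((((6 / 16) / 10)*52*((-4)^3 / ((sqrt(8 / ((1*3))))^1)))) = -5*sqrt(6) / 1152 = -0.01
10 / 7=1.43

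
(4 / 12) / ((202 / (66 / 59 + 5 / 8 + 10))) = 5543 / 286032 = 0.02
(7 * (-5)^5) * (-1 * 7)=153125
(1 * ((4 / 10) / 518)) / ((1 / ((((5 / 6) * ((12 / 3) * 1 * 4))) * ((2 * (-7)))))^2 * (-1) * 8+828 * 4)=1120 / 4803724467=0.00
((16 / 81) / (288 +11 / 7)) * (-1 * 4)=-448 / 164187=-0.00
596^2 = 355216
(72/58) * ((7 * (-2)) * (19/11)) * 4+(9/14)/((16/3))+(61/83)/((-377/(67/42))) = -119.96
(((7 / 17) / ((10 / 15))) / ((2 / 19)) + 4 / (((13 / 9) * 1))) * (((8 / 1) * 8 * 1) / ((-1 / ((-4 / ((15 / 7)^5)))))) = 547504832 / 11188125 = 48.94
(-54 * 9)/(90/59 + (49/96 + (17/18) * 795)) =-917568/1421417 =-0.65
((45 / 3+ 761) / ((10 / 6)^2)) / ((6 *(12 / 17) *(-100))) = -1649 / 2500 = -0.66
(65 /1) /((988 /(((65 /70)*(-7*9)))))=-585 /152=-3.85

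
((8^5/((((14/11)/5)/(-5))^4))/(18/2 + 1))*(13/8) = 1903330000000/2401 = 792723865.06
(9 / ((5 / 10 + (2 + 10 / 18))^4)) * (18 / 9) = 1889568 / 9150625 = 0.21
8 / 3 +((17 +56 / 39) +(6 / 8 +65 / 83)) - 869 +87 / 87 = -10945777 / 12948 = -845.36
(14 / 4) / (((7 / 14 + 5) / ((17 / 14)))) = 17 / 22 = 0.77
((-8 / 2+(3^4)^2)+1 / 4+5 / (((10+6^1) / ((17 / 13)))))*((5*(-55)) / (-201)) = 375098075 / 41808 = 8971.92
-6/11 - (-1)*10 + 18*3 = 698/11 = 63.45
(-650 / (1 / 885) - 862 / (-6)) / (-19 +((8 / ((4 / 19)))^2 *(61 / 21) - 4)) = -12077233 / 87601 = -137.87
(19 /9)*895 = 17005 /9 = 1889.44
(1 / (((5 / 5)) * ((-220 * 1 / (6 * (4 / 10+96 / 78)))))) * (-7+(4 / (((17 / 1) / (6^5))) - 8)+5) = -4918506 / 60775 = -80.93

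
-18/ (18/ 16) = -16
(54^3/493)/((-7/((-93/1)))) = 14644152/3451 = 4243.45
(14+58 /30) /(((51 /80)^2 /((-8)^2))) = 19578880 /7803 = 2509.15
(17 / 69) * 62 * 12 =183.30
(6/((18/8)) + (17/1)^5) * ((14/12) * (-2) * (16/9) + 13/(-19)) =-10559496341/1539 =-6861271.18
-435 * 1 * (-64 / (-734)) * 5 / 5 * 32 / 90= -14848 / 1101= -13.49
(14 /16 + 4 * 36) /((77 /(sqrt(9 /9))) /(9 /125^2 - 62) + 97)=1.51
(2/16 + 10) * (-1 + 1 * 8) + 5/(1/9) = 927/8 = 115.88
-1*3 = -3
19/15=1.27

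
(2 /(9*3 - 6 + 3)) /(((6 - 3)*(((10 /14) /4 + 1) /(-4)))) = -28 /297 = -0.09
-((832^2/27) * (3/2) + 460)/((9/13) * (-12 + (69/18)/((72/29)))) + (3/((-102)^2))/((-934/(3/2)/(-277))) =157318093683355/29262137808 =5376.17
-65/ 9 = -7.22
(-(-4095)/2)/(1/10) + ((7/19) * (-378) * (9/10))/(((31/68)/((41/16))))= 232896321/11780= 19770.49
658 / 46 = 329 / 23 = 14.30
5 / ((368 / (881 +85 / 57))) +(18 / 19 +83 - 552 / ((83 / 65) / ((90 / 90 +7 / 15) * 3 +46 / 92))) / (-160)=430108267 / 17410080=24.70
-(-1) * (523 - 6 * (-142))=1375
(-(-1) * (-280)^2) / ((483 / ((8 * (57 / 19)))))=3895.65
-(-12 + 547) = -535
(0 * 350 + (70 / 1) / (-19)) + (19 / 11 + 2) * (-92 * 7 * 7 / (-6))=1753556 / 627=2796.74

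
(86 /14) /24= 43 /168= 0.26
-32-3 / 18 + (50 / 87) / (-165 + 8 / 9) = -8267669 / 256998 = -32.17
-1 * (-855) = 855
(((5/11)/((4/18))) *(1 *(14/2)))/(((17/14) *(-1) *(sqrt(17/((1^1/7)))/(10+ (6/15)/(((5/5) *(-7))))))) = -3132 *sqrt(119)/3179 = -10.75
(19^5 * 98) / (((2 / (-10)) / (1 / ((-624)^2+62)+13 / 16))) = -985800029.86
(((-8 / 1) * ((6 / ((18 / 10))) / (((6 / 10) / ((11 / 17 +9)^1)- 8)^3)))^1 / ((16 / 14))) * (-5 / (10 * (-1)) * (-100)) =-1929788000000 / 827301990687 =-2.33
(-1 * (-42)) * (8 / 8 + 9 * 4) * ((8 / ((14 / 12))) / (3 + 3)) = 1776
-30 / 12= -5 / 2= -2.50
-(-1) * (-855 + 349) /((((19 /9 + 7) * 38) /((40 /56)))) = -11385 /10906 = -1.04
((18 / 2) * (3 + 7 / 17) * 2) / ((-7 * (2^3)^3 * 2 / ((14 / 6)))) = -87 / 4352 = -0.02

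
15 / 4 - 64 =-241 / 4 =-60.25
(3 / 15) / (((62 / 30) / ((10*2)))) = 60 / 31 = 1.94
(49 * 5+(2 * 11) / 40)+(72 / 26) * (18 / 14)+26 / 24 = 683029 / 2730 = 250.19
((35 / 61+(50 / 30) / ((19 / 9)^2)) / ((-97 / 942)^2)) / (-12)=-1543273890 / 207195589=-7.45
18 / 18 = 1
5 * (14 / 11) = 70 / 11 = 6.36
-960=-960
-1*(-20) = 20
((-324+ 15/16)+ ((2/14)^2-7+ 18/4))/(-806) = 255225/631904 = 0.40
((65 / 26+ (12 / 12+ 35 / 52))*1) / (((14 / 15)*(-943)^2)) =465 / 92481896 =0.00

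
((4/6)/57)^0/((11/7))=7/11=0.64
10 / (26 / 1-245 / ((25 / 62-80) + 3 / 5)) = 0.34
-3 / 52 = -0.06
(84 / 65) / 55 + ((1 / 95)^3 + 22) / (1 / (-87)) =-234662383911 / 122604625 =-1913.98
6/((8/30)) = 45/2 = 22.50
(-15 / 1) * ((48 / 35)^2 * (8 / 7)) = -55296 / 1715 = -32.24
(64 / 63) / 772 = 16 / 12159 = 0.00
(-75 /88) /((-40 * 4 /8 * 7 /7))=15 /352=0.04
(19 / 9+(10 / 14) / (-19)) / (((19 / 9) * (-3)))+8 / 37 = -31186 / 280497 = -0.11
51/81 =17/27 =0.63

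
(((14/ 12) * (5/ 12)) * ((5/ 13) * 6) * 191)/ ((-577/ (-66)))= 367675/ 15002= 24.51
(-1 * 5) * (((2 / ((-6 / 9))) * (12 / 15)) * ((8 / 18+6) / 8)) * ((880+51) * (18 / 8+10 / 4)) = 512981 / 12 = 42748.42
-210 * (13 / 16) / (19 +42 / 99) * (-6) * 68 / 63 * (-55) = -2005575 / 641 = -3128.82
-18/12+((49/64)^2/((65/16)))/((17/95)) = -39245/56576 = -0.69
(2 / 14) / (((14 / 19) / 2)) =19 / 49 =0.39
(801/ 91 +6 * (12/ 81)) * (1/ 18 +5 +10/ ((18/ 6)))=1198487/ 14742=81.30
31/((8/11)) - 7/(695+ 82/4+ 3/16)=42.62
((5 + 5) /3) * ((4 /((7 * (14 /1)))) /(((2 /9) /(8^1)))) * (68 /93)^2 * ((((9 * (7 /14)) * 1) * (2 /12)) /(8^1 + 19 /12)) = 221952 /1083047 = 0.20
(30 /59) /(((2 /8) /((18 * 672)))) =1451520 /59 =24602.03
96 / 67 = 1.43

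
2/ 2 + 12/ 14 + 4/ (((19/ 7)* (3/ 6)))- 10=-691/ 133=-5.20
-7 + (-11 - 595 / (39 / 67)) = -40567 / 39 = -1040.18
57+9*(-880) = -7863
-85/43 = -1.98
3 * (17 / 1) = 51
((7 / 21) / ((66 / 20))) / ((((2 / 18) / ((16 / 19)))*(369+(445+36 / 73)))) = 5840 / 6213361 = 0.00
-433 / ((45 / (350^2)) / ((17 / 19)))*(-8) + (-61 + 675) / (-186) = 44725418501 / 5301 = 8437166.29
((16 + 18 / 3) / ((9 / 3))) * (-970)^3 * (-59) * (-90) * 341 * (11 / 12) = -11109051192635000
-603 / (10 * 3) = -201 / 10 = -20.10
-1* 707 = -707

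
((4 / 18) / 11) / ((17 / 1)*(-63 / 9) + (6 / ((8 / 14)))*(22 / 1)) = 1 / 5544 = 0.00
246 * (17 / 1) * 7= 29274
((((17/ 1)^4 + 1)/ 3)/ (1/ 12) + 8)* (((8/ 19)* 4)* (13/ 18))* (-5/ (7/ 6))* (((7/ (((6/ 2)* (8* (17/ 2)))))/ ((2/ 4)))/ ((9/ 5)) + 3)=-5291362.90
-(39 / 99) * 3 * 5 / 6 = -65 / 66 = -0.98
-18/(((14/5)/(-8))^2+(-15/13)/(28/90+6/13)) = 813600/61963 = 13.13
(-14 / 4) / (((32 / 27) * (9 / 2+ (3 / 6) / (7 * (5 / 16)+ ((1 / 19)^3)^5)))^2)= -1440687160133499298498878576153850282583475183 / 12928078399198517738008706525766329513254281728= -0.11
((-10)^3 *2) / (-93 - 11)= 250 / 13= 19.23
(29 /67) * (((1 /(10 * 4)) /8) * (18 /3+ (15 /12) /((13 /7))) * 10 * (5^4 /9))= 6289375 /1003392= 6.27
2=2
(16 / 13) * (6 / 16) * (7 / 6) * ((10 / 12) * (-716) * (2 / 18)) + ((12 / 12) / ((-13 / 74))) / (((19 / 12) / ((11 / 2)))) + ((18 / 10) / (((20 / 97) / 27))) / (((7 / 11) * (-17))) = -6131407189 / 79361100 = -77.26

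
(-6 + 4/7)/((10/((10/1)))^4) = -38/7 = -5.43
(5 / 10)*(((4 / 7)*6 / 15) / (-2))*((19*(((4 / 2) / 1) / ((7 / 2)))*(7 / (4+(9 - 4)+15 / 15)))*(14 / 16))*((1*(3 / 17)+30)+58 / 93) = -185041 / 15810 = -11.70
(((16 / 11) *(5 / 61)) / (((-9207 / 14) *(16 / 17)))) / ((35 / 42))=-476 / 2059299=-0.00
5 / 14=0.36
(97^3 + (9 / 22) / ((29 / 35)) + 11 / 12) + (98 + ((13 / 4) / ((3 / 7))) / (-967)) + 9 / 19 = 16049249884771 / 17582961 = 912772.88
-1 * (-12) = 12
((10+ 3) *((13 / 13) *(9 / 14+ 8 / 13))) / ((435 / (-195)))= -2977 / 406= -7.33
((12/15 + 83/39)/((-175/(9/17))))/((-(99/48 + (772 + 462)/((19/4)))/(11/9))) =1909424/46179690375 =0.00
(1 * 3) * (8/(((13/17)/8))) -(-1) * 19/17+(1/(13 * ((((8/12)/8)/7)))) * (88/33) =59543/221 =269.43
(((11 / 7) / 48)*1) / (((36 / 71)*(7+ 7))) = 781 / 169344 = 0.00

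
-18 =-18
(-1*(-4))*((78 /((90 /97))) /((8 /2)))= 84.07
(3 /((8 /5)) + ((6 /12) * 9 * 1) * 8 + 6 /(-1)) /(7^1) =4.55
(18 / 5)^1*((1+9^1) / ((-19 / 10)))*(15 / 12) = -450 / 19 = -23.68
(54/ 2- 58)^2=961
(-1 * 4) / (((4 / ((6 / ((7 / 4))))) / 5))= -120 / 7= -17.14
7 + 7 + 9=23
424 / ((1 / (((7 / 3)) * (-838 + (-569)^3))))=-182255824632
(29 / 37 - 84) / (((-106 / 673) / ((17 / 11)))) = 35226839 / 43142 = 816.53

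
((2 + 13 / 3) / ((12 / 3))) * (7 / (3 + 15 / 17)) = 2261 / 792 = 2.85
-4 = -4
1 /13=0.08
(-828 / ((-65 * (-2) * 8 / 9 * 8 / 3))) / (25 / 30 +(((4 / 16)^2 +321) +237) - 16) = -729 / 147290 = -0.00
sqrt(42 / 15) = sqrt(70) / 5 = 1.67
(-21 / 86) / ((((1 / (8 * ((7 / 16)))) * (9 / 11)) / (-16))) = 2156 / 129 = 16.71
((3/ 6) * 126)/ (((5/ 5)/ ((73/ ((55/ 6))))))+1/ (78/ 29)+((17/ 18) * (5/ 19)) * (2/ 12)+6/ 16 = 1474508003/ 2934360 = 502.50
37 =37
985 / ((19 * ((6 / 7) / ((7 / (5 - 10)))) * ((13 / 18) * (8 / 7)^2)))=-1418991 / 15808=-89.76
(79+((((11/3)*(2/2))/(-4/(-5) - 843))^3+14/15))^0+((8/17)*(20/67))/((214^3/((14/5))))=1395324033/1395323977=1.00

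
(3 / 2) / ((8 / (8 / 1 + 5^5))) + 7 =9511 / 16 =594.44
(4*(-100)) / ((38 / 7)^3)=-17150 / 6859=-2.50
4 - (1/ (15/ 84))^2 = -684/ 25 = -27.36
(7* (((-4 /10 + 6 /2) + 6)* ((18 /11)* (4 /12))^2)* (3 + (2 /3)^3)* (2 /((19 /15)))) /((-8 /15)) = -401835 /2299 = -174.79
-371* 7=-2597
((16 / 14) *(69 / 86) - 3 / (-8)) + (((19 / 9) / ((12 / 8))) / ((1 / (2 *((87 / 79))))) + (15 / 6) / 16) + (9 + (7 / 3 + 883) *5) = 30408153355 / 6848352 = 4440.21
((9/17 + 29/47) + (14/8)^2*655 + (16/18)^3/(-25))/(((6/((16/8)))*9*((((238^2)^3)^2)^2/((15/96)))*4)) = 467620728817/175705355011400600473885359795938363475988561748657916987822707834880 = 0.00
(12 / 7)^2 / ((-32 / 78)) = -351 / 49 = -7.16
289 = 289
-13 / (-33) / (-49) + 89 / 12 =15973 / 2156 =7.41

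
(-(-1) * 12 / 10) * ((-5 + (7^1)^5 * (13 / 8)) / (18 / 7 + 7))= 4587471 / 1340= 3423.49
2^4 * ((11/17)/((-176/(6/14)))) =-3/119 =-0.03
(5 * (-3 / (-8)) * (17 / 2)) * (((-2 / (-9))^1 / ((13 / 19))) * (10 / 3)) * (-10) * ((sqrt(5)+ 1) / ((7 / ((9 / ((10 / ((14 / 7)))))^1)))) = -143.58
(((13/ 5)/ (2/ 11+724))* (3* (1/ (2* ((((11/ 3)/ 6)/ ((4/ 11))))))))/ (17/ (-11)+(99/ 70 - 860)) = -156/ 41872141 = -0.00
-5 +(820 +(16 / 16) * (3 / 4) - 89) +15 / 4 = 1461 / 2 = 730.50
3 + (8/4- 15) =-10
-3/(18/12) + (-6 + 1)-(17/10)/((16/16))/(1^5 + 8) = -7.19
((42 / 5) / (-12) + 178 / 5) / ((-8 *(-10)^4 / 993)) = -346557 / 800000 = -0.43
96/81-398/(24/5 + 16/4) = -26161/594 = -44.04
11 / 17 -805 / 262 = -10803 / 4454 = -2.43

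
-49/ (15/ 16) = -784/ 15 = -52.27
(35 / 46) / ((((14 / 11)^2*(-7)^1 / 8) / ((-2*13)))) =15730 / 1127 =13.96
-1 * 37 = -37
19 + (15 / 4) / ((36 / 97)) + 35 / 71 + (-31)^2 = 3375955 / 3408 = 990.60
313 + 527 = 840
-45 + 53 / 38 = -1657 / 38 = -43.61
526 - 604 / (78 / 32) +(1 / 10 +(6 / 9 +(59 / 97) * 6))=10691563 / 37830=282.62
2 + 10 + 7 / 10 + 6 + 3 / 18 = 283 / 15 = 18.87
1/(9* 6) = 1/54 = 0.02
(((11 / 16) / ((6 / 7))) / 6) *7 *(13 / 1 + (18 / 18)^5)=3773 / 288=13.10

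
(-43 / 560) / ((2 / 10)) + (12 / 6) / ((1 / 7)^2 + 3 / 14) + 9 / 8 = 23861 / 2576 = 9.26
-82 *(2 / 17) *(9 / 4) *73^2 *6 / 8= -5899203 / 68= -86752.99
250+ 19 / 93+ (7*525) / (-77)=207134 / 1023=202.48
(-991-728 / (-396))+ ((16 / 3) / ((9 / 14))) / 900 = -66100109 / 66825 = -989.15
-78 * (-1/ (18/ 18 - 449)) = -39/ 224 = -0.17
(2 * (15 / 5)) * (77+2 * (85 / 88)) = 10419 / 22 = 473.59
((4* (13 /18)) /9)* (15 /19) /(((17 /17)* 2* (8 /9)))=65 /456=0.14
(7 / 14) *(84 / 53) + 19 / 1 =1049 / 53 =19.79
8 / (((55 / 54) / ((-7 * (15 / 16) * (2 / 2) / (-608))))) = 567 / 6688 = 0.08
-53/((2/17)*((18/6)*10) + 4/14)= -6307/454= -13.89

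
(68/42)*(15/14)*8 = 680/49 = 13.88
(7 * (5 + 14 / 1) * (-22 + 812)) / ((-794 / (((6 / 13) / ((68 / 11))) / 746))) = -1733655 / 130903604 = -0.01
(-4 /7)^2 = 16 /49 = 0.33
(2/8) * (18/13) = 9/26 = 0.35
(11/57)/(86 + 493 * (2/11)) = 121/110124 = 0.00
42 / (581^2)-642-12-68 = -34817000 / 48223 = -722.00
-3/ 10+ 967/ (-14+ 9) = -1937/ 10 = -193.70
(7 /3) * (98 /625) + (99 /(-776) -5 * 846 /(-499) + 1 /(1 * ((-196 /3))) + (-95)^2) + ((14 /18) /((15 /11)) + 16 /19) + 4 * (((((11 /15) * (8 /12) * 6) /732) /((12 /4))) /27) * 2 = 90527996269703889307 /10019575647585000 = 9035.11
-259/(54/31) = -8029/54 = -148.69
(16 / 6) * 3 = 8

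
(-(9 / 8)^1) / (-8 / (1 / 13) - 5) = 9 / 872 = 0.01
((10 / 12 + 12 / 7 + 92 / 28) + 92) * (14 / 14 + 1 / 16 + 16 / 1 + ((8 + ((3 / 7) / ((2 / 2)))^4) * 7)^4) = 978475518.27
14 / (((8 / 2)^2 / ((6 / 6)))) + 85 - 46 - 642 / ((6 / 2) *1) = -1393 / 8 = -174.12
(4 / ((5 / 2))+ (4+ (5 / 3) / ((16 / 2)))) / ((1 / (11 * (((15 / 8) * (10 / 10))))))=7667 / 64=119.80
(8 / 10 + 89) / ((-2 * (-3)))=449 / 30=14.97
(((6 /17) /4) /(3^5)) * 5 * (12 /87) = 10 /39933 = 0.00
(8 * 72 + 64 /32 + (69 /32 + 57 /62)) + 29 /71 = 40955085 /70432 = 581.48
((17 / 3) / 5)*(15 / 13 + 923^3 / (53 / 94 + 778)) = 960896928449 / 839475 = 1144640.32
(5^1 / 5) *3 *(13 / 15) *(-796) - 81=-10753 / 5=-2150.60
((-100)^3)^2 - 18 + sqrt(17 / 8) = sqrt(34) / 4 + 999999999982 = 999999999983.46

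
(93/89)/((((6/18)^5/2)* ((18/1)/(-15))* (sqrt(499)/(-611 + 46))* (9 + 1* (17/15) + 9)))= 319210875* sqrt(499)/12745957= 559.44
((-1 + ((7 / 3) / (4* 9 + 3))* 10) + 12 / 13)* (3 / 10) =61 / 390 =0.16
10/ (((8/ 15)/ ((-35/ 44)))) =-2625/ 176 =-14.91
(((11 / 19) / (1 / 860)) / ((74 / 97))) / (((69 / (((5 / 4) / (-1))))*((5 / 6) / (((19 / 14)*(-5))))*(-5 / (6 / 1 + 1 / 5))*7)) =-1422311 / 83398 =-17.05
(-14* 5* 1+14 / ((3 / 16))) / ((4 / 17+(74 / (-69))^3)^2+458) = 72772814637621 / 7157670992289653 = 0.01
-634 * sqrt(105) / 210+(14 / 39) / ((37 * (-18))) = -30.94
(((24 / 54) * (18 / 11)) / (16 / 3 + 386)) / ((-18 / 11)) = -0.00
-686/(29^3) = -686/24389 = -0.03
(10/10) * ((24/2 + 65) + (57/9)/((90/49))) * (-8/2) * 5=-43442/27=-1608.96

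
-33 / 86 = -0.38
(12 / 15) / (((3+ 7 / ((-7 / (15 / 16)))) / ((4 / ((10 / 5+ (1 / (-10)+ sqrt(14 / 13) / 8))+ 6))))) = 4206592 / 21413337 - 5120 * sqrt(182) / 21413337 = 0.19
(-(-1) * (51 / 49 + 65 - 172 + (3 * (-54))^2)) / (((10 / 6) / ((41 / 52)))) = 39383493 / 3185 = 12365.30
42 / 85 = 0.49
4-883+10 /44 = -19333 /22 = -878.77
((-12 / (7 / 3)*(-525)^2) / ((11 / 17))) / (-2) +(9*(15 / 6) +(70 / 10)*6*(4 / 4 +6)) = 24104463 / 22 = 1095657.41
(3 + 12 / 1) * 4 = 60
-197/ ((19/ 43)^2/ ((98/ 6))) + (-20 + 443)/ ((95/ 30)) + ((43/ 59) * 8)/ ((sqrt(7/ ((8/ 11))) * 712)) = -17703731/ 1083 + 86 * sqrt(154)/ 404327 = -16346.93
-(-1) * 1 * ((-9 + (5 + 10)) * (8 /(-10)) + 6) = 6 /5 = 1.20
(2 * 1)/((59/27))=54/59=0.92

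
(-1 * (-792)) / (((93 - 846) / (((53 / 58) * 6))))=-41976 / 7279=-5.77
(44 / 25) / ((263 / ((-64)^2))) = 180224 / 6575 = 27.41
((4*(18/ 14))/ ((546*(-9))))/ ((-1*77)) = 2/ 147147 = 0.00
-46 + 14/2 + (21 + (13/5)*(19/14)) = -14.47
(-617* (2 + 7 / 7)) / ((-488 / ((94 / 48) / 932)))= 28999 / 3638528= 0.01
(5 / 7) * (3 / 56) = 15 / 392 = 0.04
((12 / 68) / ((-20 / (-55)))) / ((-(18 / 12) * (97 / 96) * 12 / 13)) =-572 / 1649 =-0.35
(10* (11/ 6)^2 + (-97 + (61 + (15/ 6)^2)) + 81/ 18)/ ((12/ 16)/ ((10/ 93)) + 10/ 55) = 33110/ 28341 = 1.17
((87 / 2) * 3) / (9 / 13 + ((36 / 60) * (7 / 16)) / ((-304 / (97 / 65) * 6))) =31737600 / 168317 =188.56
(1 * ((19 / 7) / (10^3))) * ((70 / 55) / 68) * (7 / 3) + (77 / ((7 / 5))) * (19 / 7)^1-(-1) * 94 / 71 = 83985132101 / 557634000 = 150.61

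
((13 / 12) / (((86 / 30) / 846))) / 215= 5499 / 3698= 1.49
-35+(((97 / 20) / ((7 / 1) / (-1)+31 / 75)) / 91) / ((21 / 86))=-22048315 / 629356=-35.03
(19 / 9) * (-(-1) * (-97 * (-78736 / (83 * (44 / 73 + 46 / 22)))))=72116.91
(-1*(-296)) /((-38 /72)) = -10656 /19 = -560.84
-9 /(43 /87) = -783 /43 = -18.21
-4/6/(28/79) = -1.88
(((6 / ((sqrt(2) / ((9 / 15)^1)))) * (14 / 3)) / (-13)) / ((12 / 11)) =-0.84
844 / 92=9.17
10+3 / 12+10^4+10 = 40081 / 4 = 10020.25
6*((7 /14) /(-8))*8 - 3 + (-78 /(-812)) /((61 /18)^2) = -4525860 /755363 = -5.99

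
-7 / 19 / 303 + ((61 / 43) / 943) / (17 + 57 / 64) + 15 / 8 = 4006921985519 / 2138315831880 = 1.87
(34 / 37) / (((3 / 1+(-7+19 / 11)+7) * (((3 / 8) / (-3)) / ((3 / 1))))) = -2244 / 481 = -4.67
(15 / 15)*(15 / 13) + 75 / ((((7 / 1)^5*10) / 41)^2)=16948580499 / 14688712948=1.15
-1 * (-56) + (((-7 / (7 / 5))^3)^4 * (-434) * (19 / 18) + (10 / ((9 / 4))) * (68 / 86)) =-14427815747531 / 129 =-111843532926.60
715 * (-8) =-5720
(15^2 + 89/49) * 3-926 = -245.55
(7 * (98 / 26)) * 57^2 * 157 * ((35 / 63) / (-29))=-97201055 / 377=-257827.73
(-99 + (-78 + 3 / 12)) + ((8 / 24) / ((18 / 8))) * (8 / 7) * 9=-14719 / 84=-175.23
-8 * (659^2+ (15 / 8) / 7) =-24319751 / 7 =-3474250.14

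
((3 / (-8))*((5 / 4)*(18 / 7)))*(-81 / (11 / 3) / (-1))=-32805 / 1232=-26.63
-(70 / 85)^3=-2744 / 4913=-0.56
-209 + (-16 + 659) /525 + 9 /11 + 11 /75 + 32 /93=-7392526 /35805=-206.47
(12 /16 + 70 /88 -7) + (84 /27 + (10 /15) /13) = -2950 /1287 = -2.29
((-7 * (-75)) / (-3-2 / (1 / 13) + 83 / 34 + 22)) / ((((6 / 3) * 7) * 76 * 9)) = -85 / 7068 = -0.01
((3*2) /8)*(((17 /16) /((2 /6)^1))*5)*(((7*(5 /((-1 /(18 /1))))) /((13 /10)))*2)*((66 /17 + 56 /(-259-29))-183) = 864194625 /416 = 2077390.93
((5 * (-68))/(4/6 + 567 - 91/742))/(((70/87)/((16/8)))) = -1881288/1263353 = -1.49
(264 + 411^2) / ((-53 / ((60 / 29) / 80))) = -507555 / 6148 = -82.56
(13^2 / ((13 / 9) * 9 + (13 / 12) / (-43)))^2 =169.66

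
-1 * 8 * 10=-80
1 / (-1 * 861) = -1 / 861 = -0.00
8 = 8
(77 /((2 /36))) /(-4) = -693 /2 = -346.50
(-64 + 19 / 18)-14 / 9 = -129 / 2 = -64.50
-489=-489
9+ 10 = 19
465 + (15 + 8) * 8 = 649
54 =54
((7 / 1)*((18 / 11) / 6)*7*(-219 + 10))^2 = 7800849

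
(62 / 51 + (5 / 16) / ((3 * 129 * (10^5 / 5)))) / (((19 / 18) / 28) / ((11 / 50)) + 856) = 39414145309 / 27758198672000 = 0.00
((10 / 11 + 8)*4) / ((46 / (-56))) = -10976 / 253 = -43.38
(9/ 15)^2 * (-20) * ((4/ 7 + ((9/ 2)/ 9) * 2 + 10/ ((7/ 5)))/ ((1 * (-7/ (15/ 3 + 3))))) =17568/ 245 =71.71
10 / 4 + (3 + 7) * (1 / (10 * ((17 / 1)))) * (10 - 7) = 91 / 34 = 2.68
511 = 511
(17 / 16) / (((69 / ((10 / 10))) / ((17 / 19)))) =289 / 20976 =0.01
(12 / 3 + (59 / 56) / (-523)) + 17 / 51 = 380567 / 87864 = 4.33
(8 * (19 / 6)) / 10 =38 / 15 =2.53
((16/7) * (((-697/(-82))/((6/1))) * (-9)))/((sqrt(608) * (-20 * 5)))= 51 * sqrt(38)/26600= 0.01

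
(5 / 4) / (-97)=-5 / 388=-0.01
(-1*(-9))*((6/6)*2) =18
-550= -550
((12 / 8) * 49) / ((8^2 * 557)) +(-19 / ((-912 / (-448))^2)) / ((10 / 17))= -7.79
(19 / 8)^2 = 361 / 64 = 5.64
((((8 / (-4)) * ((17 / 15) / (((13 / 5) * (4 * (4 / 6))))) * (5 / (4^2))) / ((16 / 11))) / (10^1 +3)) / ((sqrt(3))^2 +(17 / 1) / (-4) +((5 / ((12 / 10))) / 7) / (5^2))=19635 / 4456192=0.00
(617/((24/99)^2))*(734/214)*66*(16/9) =904170927/214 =4225097.79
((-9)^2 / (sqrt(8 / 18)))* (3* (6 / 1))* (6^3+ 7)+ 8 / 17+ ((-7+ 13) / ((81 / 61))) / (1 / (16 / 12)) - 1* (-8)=671584237 / 1377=487715.50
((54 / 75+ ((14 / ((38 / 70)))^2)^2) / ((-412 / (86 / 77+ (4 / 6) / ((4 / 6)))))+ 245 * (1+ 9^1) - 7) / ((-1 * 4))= -799388967613 / 18792288200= -42.54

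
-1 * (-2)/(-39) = -0.05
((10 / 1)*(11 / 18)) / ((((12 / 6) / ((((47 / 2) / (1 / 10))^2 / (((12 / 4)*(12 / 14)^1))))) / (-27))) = -21261625 / 12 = -1771802.08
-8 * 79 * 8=-5056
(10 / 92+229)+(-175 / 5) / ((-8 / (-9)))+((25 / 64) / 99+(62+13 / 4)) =37158839 / 145728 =254.99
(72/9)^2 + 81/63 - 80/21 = 1291/21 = 61.48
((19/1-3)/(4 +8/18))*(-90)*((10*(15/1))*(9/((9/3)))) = -145800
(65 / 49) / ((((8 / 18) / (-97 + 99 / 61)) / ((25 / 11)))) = -42544125 / 65758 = -646.98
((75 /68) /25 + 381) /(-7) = -25911 /476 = -54.43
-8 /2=-4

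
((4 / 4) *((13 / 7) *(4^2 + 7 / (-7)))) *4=780 / 7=111.43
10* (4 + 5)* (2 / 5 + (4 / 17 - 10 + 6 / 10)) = -13410 / 17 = -788.82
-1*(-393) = 393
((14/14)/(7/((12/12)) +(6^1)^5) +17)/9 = 44104/23349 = 1.89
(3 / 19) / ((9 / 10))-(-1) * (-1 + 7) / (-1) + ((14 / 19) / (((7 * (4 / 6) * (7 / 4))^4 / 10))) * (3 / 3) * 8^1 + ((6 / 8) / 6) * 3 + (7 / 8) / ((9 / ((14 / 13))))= -5.33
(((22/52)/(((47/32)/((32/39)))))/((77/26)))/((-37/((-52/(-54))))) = -2048/986013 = -0.00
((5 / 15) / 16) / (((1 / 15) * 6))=5 / 96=0.05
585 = 585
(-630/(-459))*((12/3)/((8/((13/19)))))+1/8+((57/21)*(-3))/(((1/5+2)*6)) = -13327/596904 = -0.02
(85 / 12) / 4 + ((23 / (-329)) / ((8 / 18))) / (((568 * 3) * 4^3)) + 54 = 8004101297 / 143517696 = 55.77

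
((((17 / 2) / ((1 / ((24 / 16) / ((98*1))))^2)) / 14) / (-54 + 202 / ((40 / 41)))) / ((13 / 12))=2295 / 2675203804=0.00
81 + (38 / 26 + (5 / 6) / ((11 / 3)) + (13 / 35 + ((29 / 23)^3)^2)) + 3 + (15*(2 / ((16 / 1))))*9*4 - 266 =-80331734207924 / 740919624445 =-108.42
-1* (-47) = 47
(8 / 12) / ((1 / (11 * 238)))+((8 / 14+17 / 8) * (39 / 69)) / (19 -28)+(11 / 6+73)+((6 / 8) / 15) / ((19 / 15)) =400859465 / 220248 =1820.04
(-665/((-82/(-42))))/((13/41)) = -13965/13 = -1074.23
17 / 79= 0.22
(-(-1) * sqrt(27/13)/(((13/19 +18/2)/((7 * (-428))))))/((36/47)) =-668857 * sqrt(39)/7176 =-582.08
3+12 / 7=33 / 7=4.71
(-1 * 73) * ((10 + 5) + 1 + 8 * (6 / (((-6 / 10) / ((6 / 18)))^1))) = 2336 / 3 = 778.67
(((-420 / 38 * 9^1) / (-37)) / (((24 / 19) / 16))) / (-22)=-630 / 407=-1.55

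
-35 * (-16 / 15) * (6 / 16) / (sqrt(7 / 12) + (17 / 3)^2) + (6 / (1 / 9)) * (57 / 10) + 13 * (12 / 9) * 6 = 137643617 / 333895-756 * sqrt(21) / 333895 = 412.23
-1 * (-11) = 11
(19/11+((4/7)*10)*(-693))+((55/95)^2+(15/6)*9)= -31255245/7942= -3935.44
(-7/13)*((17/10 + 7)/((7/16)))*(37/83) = -25752/5395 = -4.77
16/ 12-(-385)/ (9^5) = 79117/ 59049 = 1.34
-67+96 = 29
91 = 91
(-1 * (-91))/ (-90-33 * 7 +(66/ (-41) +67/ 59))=-220129/ 777646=-0.28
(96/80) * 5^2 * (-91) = -2730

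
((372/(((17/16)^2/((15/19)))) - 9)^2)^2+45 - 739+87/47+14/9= 1529939294208152551217190862/384544090953201303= 3978579648.48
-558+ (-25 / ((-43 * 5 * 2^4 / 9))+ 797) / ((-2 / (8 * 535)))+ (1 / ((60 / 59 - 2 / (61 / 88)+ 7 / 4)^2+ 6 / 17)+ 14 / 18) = -3414616515634137799 / 2001211751052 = -1706274.47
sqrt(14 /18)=sqrt(7) /3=0.88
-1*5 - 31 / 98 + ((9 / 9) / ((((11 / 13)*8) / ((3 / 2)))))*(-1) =-47759 / 8624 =-5.54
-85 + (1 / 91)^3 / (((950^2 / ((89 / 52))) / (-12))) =-751508099387767 / 8841271757500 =-85.00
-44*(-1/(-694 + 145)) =-44/549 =-0.08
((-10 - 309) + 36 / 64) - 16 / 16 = -5111 / 16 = -319.44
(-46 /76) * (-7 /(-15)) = -161 /570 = -0.28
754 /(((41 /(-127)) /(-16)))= 1532128 /41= 37368.98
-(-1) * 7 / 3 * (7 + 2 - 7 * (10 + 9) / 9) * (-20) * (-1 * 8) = -2157.04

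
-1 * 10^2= -100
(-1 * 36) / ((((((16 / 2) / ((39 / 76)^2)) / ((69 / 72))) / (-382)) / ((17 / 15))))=113589801 / 231040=491.65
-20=-20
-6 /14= -3 /7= -0.43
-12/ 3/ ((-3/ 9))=12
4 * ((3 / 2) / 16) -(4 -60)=451 / 8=56.38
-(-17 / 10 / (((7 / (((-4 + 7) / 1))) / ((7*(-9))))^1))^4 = -44386483761 / 10000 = -4438648.38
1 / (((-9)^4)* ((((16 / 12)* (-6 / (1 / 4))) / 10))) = -5 / 104976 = -0.00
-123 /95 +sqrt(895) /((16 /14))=-123 /95 +7 * sqrt(895) /8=24.88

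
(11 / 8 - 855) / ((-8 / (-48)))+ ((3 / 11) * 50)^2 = -2388927 / 484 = -4935.80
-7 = -7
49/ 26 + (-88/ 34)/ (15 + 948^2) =748631783/ 397233798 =1.88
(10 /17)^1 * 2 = 20 /17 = 1.18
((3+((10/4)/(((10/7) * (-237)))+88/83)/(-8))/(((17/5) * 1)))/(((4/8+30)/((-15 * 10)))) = -225696625/54396872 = -4.15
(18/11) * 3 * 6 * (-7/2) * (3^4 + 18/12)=-8505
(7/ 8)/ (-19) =-7/ 152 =-0.05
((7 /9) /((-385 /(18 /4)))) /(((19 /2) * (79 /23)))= -23 /82555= -0.00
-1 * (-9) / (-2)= -9 / 2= -4.50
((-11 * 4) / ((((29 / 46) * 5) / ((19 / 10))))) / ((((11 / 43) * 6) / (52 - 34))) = -225492 / 725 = -311.02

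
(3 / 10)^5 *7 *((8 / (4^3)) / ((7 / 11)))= 2673 / 800000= 0.00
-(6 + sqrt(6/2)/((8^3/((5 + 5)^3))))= -9.38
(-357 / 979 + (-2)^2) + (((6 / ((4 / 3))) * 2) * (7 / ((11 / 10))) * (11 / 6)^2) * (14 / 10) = 534799 / 1958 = 273.14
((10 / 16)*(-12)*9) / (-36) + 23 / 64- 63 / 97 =9839 / 6208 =1.58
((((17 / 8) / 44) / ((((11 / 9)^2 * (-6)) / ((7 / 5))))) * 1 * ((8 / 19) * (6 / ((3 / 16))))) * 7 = -0.71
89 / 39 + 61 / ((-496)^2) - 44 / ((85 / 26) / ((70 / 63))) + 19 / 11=-58910640805 / 5382584064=-10.94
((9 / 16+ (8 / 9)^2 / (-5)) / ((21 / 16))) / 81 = 2621 / 688905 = 0.00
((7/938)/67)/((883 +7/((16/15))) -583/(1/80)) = -8/3285979423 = -0.00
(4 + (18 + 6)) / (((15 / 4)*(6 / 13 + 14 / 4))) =2912 / 1545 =1.88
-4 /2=-2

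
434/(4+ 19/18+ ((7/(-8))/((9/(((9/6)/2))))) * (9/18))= 35712/413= 86.47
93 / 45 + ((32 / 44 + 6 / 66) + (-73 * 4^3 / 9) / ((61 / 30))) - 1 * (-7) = -2470109 / 10065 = -245.42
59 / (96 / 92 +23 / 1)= 1357 / 553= 2.45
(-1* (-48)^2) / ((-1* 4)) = 576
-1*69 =-69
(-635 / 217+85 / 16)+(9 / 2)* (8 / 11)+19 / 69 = 15638411 / 2635248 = 5.93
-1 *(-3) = 3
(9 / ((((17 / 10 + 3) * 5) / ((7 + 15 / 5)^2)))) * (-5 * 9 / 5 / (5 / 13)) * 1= -42120 / 47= -896.17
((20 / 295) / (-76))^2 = 1 / 1256641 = 0.00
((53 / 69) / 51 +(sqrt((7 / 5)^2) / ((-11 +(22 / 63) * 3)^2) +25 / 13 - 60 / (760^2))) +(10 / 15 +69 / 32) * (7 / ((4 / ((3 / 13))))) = 3954592003979 / 1278895812480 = 3.09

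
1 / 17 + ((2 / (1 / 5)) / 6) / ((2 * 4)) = 109 / 408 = 0.27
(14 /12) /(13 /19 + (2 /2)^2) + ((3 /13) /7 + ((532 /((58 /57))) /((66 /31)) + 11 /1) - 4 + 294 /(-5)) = 5420189213 /27867840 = 194.50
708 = 708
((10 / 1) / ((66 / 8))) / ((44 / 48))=160 / 121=1.32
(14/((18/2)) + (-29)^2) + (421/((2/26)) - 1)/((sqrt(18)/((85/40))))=7583/9 + 1938 *sqrt(2)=3583.30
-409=-409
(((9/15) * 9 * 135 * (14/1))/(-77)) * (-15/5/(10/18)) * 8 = 5725.96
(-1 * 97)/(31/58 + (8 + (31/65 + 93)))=-365690/384583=-0.95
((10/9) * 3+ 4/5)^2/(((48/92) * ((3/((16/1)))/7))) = 1222.49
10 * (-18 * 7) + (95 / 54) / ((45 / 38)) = -305819 / 243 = -1258.51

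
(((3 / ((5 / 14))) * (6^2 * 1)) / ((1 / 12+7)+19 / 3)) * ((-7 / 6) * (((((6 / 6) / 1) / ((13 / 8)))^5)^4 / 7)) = -0.00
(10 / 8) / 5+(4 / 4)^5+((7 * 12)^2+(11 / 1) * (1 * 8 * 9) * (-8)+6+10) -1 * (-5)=2969 / 4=742.25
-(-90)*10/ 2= 450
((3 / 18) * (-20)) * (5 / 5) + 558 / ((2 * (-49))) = -1327 / 147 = -9.03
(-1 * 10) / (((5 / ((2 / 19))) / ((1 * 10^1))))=-40 / 19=-2.11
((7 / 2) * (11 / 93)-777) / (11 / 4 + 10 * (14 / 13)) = -3755570 / 65379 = -57.44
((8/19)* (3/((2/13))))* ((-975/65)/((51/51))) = -2340/19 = -123.16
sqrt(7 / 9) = sqrt(7) / 3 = 0.88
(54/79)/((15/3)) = 54/395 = 0.14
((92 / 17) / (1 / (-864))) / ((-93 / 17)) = 26496 / 31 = 854.71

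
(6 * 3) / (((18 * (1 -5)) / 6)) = -3 / 2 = -1.50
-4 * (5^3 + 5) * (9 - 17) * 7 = 29120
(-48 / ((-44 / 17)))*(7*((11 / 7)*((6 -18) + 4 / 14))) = -16728 / 7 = -2389.71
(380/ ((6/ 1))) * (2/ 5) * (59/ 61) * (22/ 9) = 98648/ 1647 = 59.90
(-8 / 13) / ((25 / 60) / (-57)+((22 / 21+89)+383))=-38304 / 29443921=-0.00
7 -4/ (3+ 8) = 73/ 11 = 6.64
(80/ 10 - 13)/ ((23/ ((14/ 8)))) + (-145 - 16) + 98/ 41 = -599711/ 3772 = -158.99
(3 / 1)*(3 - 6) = -9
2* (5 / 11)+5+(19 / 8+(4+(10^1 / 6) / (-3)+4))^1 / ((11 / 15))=19.30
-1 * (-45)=45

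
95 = 95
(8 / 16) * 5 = 5 / 2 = 2.50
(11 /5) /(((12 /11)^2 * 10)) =1331 /7200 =0.18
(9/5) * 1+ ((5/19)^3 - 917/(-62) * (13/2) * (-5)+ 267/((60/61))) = -88205849/425258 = -207.42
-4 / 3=-1.33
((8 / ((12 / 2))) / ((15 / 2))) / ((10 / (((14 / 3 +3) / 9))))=92 / 6075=0.02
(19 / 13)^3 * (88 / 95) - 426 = -4647842 / 10985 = -423.11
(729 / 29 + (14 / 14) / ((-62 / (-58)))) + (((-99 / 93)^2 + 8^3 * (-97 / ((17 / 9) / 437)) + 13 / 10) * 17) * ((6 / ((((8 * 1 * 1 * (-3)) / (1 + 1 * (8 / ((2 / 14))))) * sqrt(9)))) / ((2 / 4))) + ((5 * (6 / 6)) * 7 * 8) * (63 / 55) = 11377145245922789 / 6131180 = 1855620817.84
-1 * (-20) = 20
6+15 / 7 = 57 / 7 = 8.14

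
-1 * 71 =-71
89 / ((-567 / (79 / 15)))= -7031 / 8505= -0.83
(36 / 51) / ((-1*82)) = -6 / 697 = -0.01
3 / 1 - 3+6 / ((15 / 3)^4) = 6 / 625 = 0.01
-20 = -20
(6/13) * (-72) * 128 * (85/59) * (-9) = 42301440/767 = 55151.81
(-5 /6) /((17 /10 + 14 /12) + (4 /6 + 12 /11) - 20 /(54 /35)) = 2475 /24766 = 0.10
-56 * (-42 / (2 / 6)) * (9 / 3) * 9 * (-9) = -1714608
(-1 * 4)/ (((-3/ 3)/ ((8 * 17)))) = 544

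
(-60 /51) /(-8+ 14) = -10 /51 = -0.20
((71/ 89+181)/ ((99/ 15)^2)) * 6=25.04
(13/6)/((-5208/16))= -13/1953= -0.01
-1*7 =-7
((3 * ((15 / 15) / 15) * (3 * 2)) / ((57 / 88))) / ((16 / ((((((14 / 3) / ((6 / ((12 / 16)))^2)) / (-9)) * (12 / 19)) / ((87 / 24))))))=-77 / 471105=-0.00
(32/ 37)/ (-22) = -16/ 407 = -0.04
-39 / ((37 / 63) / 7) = -17199 / 37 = -464.84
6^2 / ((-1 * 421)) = -36 / 421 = -0.09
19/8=2.38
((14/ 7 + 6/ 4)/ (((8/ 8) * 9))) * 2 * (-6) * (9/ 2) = -21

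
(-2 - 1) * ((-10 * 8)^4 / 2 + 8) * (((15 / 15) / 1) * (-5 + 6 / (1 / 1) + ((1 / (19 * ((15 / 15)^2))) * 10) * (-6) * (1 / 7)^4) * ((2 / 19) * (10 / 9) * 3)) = -18660973689440 / 866761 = -21529549.31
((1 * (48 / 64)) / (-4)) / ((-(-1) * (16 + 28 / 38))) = -19 / 1696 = -0.01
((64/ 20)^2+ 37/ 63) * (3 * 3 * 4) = 68212/ 175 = 389.78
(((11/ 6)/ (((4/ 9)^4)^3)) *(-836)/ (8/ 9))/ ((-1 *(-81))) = -24048352013697/ 67108864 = -358348.37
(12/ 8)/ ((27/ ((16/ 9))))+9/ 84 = 467/ 2268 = 0.21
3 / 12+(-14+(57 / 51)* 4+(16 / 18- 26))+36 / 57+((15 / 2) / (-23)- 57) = -91.09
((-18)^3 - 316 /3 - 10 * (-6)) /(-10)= 8816 /15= 587.73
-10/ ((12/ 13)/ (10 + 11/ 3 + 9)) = -2210/ 9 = -245.56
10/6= 5/3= 1.67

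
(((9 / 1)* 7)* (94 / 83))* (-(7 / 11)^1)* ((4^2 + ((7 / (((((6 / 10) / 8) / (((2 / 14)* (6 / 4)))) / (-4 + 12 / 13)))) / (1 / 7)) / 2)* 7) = 752141376 / 11869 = 63370.24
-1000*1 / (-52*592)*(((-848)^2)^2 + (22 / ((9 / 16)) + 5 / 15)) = 581749383212375 / 34632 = 16798030238.29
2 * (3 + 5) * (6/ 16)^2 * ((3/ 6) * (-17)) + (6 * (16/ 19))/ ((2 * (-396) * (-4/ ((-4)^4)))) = -93883/ 5016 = -18.72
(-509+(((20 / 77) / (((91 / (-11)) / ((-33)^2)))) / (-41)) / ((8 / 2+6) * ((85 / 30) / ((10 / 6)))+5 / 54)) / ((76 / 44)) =-134956506289 / 458013829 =-294.66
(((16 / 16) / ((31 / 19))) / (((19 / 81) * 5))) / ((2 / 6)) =243 / 155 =1.57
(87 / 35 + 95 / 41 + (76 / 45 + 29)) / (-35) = -18335 / 18081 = -1.01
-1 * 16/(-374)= 8/187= 0.04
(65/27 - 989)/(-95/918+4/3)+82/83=-75079858/93707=-801.22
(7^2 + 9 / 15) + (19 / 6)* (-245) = -21787 / 30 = -726.23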